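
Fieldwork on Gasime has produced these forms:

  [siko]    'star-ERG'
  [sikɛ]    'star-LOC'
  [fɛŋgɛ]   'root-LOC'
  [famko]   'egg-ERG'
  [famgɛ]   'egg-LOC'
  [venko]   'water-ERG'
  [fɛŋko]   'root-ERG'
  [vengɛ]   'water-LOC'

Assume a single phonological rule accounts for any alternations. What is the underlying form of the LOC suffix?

/-gɛ/

The LOC suffix surfaces as [-gɛ] and [-kɛ], depending on the final segment of the stem.
By contrast the ERG suffix keeps its initial [k] throughout — that segment must be underlying.
So the underlying form is /-gɛ/, and voiced stops become voiceless after a vowel.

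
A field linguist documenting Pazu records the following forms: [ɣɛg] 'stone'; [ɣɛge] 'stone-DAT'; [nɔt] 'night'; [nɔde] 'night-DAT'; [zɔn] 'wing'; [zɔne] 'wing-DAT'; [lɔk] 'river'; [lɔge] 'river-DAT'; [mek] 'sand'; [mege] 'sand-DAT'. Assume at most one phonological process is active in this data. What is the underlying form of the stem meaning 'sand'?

/mek/

'sand' shows [k] ~ [g] at the end of the stem ([mek] vs [mege]).
Compare 'stone', with invariant [g] in [ɣɛg] and [ɣɛge]: an analysis with underlying /g/ and a rule producing [k] in isolation would wrongly predict alternation here too.
Therefore /k/ is basic and [g] is derived by intervocalic voicing (voiceless stops become voiced between vowels).
So 'sand' = /mek/.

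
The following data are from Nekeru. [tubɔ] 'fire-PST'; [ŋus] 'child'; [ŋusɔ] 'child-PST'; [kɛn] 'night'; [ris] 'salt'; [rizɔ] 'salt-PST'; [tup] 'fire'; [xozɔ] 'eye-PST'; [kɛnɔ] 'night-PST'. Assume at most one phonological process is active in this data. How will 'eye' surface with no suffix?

In [rizɔ] and [ris] the final segment of 'salt' alternates: [z] ~ [s].
But 'child' keeps [s] in both environments ([ŋusɔ], [ŋus]), so there is no rule changing /s/ to [z] before the PST suffix.
So /z/ is underlying, and a rule of word-final obstruent devoicing — voiced obstruents become voiceless word-finally — gives [s].
The one attested form of 'eye', [xozɔ], shows underlying /xoz/. Applying the same rule word-finally gives [xos].

[xos]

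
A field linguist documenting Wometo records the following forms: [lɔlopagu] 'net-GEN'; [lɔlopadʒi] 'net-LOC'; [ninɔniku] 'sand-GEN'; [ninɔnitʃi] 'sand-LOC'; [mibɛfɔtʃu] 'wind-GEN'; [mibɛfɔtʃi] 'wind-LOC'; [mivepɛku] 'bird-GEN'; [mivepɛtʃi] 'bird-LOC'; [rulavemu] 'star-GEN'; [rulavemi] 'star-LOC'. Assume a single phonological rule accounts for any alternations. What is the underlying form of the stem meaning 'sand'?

In [ninɔniku] and [ninɔnitʃi] the final segment of 'sand' alternates: [k] ~ [tʃ].
The stem 'wind' ([mibɛfɔtʃu], [mibɛfɔtʃi]) shows [tʃ] unchanged in both environments, so [tʃ] cannot be basic with [k] derived before the GEN suffix.
Therefore /k/ is basic and [tʃ] is derived by palatalization before a front vowel (/k/ and /g/ become palato-alveolar [tʃ] and [dʒ] before a front vowel).
Hence 'sand' is /ninɔnik/ underlyingly.

/ninɔnik/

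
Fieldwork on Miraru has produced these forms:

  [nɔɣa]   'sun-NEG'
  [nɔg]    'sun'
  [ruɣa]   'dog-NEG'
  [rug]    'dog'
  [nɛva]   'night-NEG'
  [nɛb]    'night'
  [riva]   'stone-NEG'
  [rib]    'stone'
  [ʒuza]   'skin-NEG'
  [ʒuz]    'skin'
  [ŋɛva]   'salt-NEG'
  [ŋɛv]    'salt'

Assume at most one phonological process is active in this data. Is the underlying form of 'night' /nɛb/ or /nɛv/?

The stem for 'night' ends in [v] in [nɛva] but [b] in [nɛb].
Compare 'salt', with invariant [v] in [ŋɛva] and [ŋɛv]: an analysis with underlying /v/ and a rule producing [b] in isolation would wrongly predict alternation here too.
Therefore /b/ is basic and [v] is derived by intervocalic spirantization (voiced stops become fricatives between vowels).

/nɛb/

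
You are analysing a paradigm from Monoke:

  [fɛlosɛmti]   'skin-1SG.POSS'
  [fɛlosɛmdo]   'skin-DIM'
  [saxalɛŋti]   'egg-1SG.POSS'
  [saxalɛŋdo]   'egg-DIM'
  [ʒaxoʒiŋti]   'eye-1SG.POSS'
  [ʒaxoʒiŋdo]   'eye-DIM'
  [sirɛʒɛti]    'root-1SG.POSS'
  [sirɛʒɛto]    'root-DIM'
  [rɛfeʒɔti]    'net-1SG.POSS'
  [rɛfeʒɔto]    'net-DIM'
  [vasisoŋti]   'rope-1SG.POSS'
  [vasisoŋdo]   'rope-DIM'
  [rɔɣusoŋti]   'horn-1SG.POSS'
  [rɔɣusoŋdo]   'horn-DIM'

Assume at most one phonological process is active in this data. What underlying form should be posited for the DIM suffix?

The DIM suffix surfaces as [-do] and [-to], depending on the final segment of the stem.
By contrast the 1SG.POSS suffix keeps its initial [t] throughout — that segment must be underlying.
The DIM suffix is therefore /-do/ underlyingly, with post-vocalic devoicing: voiced stops become voiceless after a vowel.

/-do/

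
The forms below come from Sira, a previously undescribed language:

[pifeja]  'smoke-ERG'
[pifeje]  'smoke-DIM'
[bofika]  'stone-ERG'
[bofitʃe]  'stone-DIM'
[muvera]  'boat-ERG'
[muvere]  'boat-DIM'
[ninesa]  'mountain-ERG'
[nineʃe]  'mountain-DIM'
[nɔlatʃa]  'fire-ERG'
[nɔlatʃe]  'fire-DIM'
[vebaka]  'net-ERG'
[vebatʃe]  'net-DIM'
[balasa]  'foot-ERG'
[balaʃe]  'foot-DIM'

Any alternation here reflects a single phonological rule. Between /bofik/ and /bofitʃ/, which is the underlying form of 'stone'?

The stem for 'stone' ends in [k] in [bofika] but [tʃ] in [bofitʃe].
Compare 'fire', with invariant [tʃ] in [nɔlatʃa] and [nɔlatʃe]: an analysis with underlying /tʃ/ and a rule producing [k] before the ERG suffix would wrongly predict alternation here too.
So /k/ is underlying, and a rule of palatalization before a front vowel — /k/ and /s/ become palato-alveolar [tʃ] and [ʃ] before a front vowel — gives [tʃ].

/bofik/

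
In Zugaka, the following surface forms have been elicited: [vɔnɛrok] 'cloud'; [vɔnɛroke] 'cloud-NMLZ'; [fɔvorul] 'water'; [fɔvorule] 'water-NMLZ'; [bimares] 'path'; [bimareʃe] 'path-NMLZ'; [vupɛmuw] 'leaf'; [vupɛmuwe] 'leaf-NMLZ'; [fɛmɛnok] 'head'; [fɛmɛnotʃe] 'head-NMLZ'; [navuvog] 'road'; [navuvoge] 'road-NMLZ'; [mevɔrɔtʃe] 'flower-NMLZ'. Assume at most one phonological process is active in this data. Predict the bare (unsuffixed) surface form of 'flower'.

[mevɔrɔk]

'head' shows [k] ~ [tʃ] at the end of the stem ([fɛmɛnok] vs [fɛmɛnotʃe]).
Compare 'cloud', with invariant [k] in [vɔnɛrok] and [vɔnɛroke]: an analysis with underlying /k/ and a rule producing [tʃ] before the NMLZ suffix would wrongly predict alternation here too.
The underlying segment must be /tʃ/; palato-alveolar /tʃ/ and /ʃ/ become [k] and [s] when no front vowel follows, yielding [k] there.
From [mevɔrɔtʃe] the stem 'flower' is /mevɔrɔtʃ/; when no front vowel follows this yields [mevɔrɔk].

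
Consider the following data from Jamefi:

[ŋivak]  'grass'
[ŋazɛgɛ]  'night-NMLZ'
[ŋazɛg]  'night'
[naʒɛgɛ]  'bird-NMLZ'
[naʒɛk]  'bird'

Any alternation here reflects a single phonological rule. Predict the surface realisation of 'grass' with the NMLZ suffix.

'bird' shows [g] ~ [k] at the end of the stem ([naʒɛgɛ] vs [naʒɛk]).
The stem 'night' ([ŋazɛgɛ], [ŋazɛg]) shows [g] unchanged in both environments, so [g] cannot be basic with [k] derived in isolation.
The underlying segment must be /k/; voiceless stops become voiced between vowels, yielding [g] there.
From [ŋivak] the stem 'grass' is /ŋivak/; between vowels this yields [ŋivagɛ].

[ŋivagɛ]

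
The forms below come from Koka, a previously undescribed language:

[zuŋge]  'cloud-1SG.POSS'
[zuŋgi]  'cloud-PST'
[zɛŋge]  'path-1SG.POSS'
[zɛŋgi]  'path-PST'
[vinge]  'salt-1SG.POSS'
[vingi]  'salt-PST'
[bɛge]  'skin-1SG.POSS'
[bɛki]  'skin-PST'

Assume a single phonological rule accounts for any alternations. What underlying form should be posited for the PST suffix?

The PST suffix surfaces as [-gi] and [-ki], depending on the final segment of the stem.
By contrast the 1SG.POSS suffix keeps its initial [g] throughout — that segment must be underlying.
So the underlying form is /-ki/, and voiceless stops become voiced after a nasal.

/-ki/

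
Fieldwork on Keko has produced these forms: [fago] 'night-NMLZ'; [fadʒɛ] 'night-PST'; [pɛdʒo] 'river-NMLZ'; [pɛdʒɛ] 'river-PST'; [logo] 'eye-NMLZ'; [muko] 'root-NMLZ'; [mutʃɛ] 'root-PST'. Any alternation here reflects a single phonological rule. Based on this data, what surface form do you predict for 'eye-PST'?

The stem for 'night' ends in [g] in [fago] but [dʒ] in [fadʒɛ].
But 'river' keeps [dʒ] in both environments ([pɛdʒo], [pɛdʒɛ]), so there is no rule changing /dʒ/ to [g] before the NMLZ suffix.
The underlying segment must be /g/; /k/ and /g/ become palato-alveolar [tʃ] and [dʒ] before a front vowel, yielding [dʒ] there.
The one attested form of 'eye', [logo], shows underlying /log/. Applying the same rule before a front vowel gives [lodʒɛ].

[lodʒɛ]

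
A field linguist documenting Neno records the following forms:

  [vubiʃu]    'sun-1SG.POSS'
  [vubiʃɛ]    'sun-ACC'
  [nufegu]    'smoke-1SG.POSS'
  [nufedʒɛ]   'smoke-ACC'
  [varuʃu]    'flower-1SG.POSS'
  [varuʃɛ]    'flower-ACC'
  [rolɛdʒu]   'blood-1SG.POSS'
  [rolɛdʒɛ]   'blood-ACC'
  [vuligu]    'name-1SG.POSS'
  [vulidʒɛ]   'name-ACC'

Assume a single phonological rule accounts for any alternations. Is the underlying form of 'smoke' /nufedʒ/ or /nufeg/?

/nufeg/

The stem for 'smoke' ends in [g] in [nufegu] but [dʒ] in [nufedʒɛ].
Compare 'blood', with invariant [dʒ] in [rolɛdʒu] and [rolɛdʒɛ]: an analysis with underlying /dʒ/ and a rule producing [g] before the 1SG.POSS suffix would wrongly predict alternation here too.
Therefore /g/ is basic and [dʒ] is derived by palatalization before a front vowel (/g/ becomes palato-alveolar [dʒ] before a front vowel).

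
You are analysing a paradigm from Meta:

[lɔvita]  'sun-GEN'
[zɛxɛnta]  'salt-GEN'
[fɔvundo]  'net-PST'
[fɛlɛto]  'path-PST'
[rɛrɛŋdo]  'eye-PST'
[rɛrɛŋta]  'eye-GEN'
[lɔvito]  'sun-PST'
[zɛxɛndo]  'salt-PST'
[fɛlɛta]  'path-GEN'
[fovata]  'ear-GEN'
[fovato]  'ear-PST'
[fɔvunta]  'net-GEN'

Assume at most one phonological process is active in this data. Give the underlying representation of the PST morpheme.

The PST suffix surfaces as [-do] and [-to], depending on the final segment of the stem.
The GEN suffix, which begins with [t], is invariant after every stem; so [t] is not altered by any rule here.
The PST suffix is therefore /-do/ underlyingly, with post-vocalic devoicing: voiced stops become voiceless after a vowel.

/-do/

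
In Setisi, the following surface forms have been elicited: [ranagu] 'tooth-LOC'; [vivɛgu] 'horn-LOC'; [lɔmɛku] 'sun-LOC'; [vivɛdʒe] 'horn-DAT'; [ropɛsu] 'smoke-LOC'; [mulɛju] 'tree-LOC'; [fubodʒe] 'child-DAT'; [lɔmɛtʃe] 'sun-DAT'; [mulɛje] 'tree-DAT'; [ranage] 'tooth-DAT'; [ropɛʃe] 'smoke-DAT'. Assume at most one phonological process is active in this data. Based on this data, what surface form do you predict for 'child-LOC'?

[fubogu]

The stem for 'horn' ends in [dʒ] in [vivɛdʒe] but [g] in [vivɛgu].
If /g/ were underlying and a rule turned it into [dʒ] before the DAT suffix, 'tooth' would also alternate; but it has [g] in both [ranage] and [ranagu].
The underlying segment must be /dʒ/; palato-alveolar /tʃ/, /dʒ/ and /ʃ/ become [k], [g] and [s] when no front vowel follows, yielding [g] there.
From [fubodʒe] the stem 'child' is /fubodʒ/; when no front vowel follows this yields [fubogu].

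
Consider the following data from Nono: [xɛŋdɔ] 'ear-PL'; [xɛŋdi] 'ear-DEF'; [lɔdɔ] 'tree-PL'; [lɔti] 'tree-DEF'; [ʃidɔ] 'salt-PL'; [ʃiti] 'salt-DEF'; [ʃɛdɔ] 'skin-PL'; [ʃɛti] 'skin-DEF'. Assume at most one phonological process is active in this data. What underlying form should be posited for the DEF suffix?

The DEF suffix surfaces as [-di] and [-ti], depending on the final segment of the stem.
By contrast the PL suffix keeps its initial [d] throughout — that segment must be underlying.
So the underlying form is /-ti/, and voiceless stops become voiced after a nasal.

/-ti/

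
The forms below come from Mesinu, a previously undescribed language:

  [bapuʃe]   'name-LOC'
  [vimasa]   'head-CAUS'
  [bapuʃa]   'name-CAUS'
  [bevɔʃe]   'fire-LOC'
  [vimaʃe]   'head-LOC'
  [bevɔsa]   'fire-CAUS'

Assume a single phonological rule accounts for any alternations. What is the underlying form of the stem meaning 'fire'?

/bevɔs/

The root 'fire' surfaces as [bevɔsa] and [bevɔʃe], with a stem-final [s] ~ [ʃ] alternation.
Compare 'name', with invariant [ʃ] in [bapuʃa] and [bapuʃe]: an analysis with underlying /ʃ/ and a rule producing [s] before the CAUS suffix would wrongly predict alternation here too.
Therefore /s/ is basic and [ʃ] is derived by palatalization before a front vowel (/s/ becomes palato-alveolar [ʃ] before a front vowel).
Hence 'fire' is /bevɔs/ underlyingly.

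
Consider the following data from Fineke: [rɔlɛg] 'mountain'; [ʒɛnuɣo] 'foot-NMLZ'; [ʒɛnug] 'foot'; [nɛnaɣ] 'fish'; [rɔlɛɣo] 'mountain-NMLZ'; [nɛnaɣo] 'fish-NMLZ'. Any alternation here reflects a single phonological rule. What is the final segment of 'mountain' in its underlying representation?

/g/

The root 'mountain' surfaces as [rɔlɛg] and [rɔlɛɣo], with a stem-final [g] ~ [ɣ] alternation.
But 'fish' keeps [ɣ] in both environments ([nɛnaɣ], [nɛnaɣo]), so there is no rule changing /ɣ/ to [g] in isolation.
Therefore /g/ is basic and [ɣ] is derived by intervocalic spirantization (voiced stops become fricatives between vowels).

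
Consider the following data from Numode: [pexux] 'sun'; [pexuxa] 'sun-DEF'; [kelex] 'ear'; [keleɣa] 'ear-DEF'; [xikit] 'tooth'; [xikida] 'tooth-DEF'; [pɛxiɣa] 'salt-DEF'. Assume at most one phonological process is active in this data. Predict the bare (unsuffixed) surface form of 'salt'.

[pɛxix]

The root 'ear' surfaces as [kelex] and [keleɣa], with a stem-final [x] ~ [ɣ] alternation.
Compare 'sun', with invariant [x] in [pexux] and [pexuxa]: an analysis with underlying /x/ and a rule producing [ɣ] before the DEF suffix would wrongly predict alternation here too.
The alternation reflects word-final obstruent devoicing: voiced obstruents become voiceless word-finally. /ɣ/ is underlying.
From [pɛxiɣa] the stem 'salt' is /pɛxiɣ/; word-finally this yields [pɛxix].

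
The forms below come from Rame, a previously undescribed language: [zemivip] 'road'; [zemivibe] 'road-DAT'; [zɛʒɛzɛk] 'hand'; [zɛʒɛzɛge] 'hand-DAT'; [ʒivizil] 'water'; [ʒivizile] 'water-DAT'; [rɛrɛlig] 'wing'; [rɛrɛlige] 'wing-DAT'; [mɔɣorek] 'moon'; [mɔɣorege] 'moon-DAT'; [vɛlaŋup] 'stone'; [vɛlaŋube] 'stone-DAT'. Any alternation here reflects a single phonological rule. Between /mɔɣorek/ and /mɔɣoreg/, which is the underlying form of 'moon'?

/mɔɣorek/

'moon' shows [k] ~ [g] at the end of the stem ([mɔɣorek] vs [mɔɣorege]).
The stem 'wing' ([rɛrɛlig], [rɛrɛlige]) shows [g] unchanged in both environments, so [g] cannot be basic with [k] derived in isolation.
The underlying segment must be /k/; voiceless stops become voiced between vowels, yielding [g] there.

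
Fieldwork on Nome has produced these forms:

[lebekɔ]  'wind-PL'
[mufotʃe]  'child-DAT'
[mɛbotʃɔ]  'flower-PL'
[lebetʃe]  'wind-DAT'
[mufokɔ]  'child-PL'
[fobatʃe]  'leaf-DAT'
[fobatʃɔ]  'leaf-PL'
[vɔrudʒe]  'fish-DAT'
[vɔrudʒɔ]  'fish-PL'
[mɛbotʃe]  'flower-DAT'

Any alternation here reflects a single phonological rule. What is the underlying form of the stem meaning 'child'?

In [mufokɔ] and [mufotʃe] the final segment of 'child' alternates: [k] ~ [tʃ].
If /tʃ/ were underlying and a rule turned it into [k] before the PL suffix, 'flower' would also alternate; but it has [tʃ] in both [mɛbotʃɔ] and [mɛbotʃe].
The underlying segment must be /k/; /k/ becomes palato-alveolar [tʃ] before a front vowel, yielding [tʃ] there.

/mufok/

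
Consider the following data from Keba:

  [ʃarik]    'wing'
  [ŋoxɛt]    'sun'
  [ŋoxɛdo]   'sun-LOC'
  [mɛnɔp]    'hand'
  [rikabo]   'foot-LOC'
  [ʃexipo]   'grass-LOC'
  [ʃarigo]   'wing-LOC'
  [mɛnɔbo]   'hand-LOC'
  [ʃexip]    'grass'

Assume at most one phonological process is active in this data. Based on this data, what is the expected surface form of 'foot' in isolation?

[rikap]

The root 'hand' surfaces as [mɛnɔbo] and [mɛnɔp], with a stem-final [b] ~ [p] alternation.
If /p/ were underlying and a rule turned it into [b] before the LOC suffix, 'grass' would also alternate; but it has [p] in both [ʃexipo] and [ʃexip].
The underlying segment must be /b/; voiced obstruents become voiceless word-finally, yielding [p] there.
The one attested form of 'foot', [rikabo], shows underlying /rikab/. Applying the same rule word-finally gives [rikap].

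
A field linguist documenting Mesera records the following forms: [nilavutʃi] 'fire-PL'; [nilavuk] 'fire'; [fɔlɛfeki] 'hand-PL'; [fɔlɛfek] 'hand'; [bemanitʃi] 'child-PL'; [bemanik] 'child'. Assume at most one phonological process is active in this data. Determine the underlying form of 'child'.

'child' shows [tʃ] ~ [k] at the end of the stem ([bemanitʃi] vs [bemanik]).
If /k/ were underlying and a rule turned it into [tʃ] before the PL suffix, 'hand' would also alternate; but it has [k] in both [fɔlɛfeki] and [fɔlɛfek].
Therefore /tʃ/ is basic and [k] is derived by depalatalization (palato-alveolar /tʃ/ becomes [k] when no front vowel follows).
The underlying form of 'child' is therefore /bemanitʃ/.

/bemanitʃ/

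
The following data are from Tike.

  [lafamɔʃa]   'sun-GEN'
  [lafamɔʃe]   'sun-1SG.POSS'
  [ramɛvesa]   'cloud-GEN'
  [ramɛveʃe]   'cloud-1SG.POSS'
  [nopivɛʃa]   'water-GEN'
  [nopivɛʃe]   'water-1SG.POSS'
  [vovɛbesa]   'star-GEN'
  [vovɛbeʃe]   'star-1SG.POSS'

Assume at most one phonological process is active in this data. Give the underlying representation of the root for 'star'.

/vovɛbes/

The stem for 'star' ends in [s] in [vovɛbesa] but [ʃ] in [vovɛbeʃe].
Compare 'sun', with invariant [ʃ] in [lafamɔʃa] and [lafamɔʃe]: an analysis with underlying /ʃ/ and a rule producing [s] before the GEN suffix would wrongly predict alternation here too.
The alternation reflects palatalization before a front vowel: /s/ becomes palato-alveolar [ʃ] before a front vowel. /s/ is underlying.
Hence 'star' is /vovɛbes/ underlyingly.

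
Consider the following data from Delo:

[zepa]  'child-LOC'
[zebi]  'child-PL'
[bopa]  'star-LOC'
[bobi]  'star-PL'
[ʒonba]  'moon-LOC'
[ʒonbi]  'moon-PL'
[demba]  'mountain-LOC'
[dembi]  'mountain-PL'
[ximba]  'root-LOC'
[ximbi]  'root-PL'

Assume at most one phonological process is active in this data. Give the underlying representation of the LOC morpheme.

The LOC morpheme has two allomorphs, [-ba] and [-pa].
The PL suffix, which begins with [b], is invariant after every stem; so [b] is not altered by any rule here.
So the underlying form is /-pa/, and voiceless stops become voiced after a nasal.

/-pa/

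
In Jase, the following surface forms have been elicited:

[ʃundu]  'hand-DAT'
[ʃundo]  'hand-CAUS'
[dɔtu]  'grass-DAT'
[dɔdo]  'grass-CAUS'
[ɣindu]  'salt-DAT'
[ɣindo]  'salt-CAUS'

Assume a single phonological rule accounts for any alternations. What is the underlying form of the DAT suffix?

/-tu/

The DAT suffix surfaces as [-du] and [-tu], depending on the final segment of the stem.
The CAUS suffix, which begins with [d], is invariant after every stem; so [d] is not altered by any rule here.
So the underlying form is /-tu/, and voiceless stops become voiced after a nasal.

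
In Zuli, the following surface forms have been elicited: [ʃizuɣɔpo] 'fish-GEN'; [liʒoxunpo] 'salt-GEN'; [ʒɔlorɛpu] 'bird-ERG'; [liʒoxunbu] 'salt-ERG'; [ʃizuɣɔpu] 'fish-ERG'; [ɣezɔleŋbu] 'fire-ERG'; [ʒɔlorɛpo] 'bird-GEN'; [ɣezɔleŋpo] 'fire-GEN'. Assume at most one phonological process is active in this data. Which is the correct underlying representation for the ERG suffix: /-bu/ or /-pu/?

The ERG suffix surfaces as [-bu] and [-pu], depending on the final segment of the stem.
By contrast the GEN suffix keeps its initial [p] throughout — that segment must be underlying.
So the underlying form is /-bu/, and voiced stops become voiceless after a vowel.

/-bu/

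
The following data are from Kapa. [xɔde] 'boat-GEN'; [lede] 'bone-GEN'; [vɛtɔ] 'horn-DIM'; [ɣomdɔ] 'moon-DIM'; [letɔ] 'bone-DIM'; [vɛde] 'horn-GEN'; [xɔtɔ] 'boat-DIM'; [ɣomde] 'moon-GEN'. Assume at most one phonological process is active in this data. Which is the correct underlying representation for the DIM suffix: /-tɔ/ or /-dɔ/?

/-tɔ/

The DIM suffix surfaces as [-dɔ] and [-tɔ], depending on the final segment of the stem.
By contrast the GEN suffix keeps its initial [d] throughout — that segment must be underlying.
The DIM suffix is therefore /-tɔ/ underlyingly, with post-nasal voicing: voiceless stops become voiced after a nasal.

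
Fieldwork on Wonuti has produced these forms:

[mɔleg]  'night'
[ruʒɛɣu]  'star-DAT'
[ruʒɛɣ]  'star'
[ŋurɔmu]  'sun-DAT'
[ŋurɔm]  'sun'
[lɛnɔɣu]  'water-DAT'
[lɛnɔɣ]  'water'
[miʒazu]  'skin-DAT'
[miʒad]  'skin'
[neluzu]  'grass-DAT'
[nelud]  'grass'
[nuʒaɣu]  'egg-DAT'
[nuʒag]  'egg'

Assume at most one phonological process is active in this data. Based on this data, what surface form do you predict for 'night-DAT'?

The root 'egg' surfaces as [nuʒaɣu] and [nuʒag], with a stem-final [ɣ] ~ [g] alternation.
But 'star' keeps [ɣ] in both environments ([ruʒɛɣu], [ruʒɛɣ]), so there is no rule changing /ɣ/ to [g] in isolation.
The alternation reflects intervocalic spirantization: voiced stops become fricatives between vowels. /g/ is underlying.
From [mɔleg] the stem 'night' is /mɔleg/; between vowels this yields [mɔleɣu].

[mɔleɣu]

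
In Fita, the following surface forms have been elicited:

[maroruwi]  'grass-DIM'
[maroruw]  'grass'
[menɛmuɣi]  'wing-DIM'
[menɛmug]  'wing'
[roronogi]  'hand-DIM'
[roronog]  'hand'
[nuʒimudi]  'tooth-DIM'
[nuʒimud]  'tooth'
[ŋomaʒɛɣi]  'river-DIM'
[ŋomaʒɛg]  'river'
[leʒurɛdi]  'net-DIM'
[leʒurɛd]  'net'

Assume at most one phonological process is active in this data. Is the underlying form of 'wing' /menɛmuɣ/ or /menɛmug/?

The stem for 'wing' ends in [ɣ] in [menɛmuɣi] but [g] in [menɛmug].
If /g/ were underlying and a rule turned it into [ɣ] before the DIM suffix, 'hand' would also alternate; but it has [g] in both [roronogi] and [roronog].
The underlying segment must be /ɣ/; voiced fricatives become stops word-finally, yielding [g] there.

/menɛmuɣ/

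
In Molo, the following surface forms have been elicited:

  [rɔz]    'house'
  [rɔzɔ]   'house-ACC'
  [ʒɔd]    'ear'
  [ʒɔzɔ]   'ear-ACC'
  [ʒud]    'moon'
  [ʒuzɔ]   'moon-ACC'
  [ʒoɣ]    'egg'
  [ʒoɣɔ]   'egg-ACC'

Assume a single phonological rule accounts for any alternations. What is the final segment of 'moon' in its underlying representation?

In [ʒud] and [ʒuzɔ] the final segment of 'moon' alternates: [d] ~ [z].
The stem 'house' ([rɔz], [rɔzɔ]) shows [z] unchanged in both environments, so [z] cannot be basic with [d] derived in isolation.
So /d/ is underlying, and a rule of intervocalic spirantization — voiced stops become fricatives between vowels — gives [z].

/d/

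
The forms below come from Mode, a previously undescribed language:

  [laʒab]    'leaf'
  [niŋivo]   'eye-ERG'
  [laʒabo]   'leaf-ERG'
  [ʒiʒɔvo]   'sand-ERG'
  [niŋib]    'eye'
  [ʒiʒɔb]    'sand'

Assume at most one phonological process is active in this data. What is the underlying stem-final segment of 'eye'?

The root 'eye' surfaces as [niŋivo] and [niŋib], with a stem-final [v] ~ [b] alternation.
If /b/ were underlying and a rule turned it into [v] before the ERG suffix, 'leaf' would also alternate; but it has [b] in both [laʒabo] and [laʒab].
Therefore /v/ is basic and [b] is derived by word-final hardening (voiced fricatives become stops word-finally).

/v/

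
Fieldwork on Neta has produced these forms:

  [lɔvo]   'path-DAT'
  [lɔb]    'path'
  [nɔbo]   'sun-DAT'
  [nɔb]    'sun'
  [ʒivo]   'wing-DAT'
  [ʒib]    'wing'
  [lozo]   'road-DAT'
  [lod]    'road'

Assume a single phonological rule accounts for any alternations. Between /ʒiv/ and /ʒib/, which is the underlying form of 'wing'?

'wing' shows [v] ~ [b] at the end of the stem ([ʒivo] vs [ʒib]).
The stem 'sun' ([nɔbo], [nɔb]) shows [b] unchanged in both environments, so [b] cannot be basic with [v] derived before the DAT suffix.
So /v/ is underlying, and a rule of word-final hardening — voiced fricatives become stops word-finally — gives [b].

/ʒiv/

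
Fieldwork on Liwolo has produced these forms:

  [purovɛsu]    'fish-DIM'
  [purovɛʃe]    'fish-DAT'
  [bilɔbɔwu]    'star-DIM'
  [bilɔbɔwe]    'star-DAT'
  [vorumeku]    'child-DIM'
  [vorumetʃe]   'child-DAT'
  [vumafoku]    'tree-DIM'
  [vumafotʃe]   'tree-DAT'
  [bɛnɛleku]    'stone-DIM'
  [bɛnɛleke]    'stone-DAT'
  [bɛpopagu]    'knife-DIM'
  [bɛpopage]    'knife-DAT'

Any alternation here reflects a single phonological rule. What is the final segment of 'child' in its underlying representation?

/tʃ/

The stem for 'child' ends in [k] in [vorumeku] but [tʃ] in [vorumetʃe].
The stem 'stone' ([bɛnɛleku], [bɛnɛleke]) shows [k] unchanged in both environments, so [k] cannot be basic with [tʃ] derived before the DAT suffix.
The alternation reflects depalatalization: palato-alveolar /tʃ/ and /ʃ/ become [k] and [s] when no front vowel follows. /tʃ/ is underlying.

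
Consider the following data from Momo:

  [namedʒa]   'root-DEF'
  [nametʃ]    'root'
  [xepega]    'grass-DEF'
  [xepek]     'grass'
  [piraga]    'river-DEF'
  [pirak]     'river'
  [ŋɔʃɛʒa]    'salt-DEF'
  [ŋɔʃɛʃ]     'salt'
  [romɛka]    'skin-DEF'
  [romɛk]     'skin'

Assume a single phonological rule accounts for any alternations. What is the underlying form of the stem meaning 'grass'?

'grass' shows [g] ~ [k] at the end of the stem ([xepega] vs [xepek]).
But 'skin' keeps [k] in both environments ([romɛka], [romɛk]), so there is no rule changing /k/ to [g] before the DEF suffix.
The alternation reflects word-final obstruent devoicing: voiced obstruents become voiceless word-finally. /g/ is underlying.

/xepeg/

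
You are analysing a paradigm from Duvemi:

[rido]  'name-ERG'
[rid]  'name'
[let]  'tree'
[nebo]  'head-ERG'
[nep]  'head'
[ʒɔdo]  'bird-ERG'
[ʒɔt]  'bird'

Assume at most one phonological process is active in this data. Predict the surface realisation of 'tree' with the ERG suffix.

[ledo]

In [ʒɔdo] and [ʒɔt] the final segment of 'bird' alternates: [d] ~ [t].
The stem 'name' ([rido], [rid]) shows [d] unchanged in both environments, so [d] cannot be basic with [t] derived in isolation.
Therefore /t/ is basic and [d] is derived by intervocalic voicing (voiceless stops become voiced between vowels).
The one attested form of 'tree', [let], shows underlying /let/. Applying the same rule between vowels gives [ledo].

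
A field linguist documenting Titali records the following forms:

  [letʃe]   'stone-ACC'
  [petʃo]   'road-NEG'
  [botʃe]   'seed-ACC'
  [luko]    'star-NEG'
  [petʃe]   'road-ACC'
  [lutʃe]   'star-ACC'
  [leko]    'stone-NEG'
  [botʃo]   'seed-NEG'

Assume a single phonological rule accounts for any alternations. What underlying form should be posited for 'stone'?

The stem for 'stone' ends in [tʃ] in [letʃe] but [k] in [leko].
The stem 'road' ([petʃe], [petʃo]) shows [tʃ] unchanged in both environments, so [tʃ] cannot be basic with [k] derived before the NEG suffix.
So /k/ is underlying, and a rule of palatalization before a front vowel — /k/ becomes palato-alveolar [tʃ] before a front vowel — gives [tʃ].
Hence 'stone' is /lek/ underlyingly.

/lek/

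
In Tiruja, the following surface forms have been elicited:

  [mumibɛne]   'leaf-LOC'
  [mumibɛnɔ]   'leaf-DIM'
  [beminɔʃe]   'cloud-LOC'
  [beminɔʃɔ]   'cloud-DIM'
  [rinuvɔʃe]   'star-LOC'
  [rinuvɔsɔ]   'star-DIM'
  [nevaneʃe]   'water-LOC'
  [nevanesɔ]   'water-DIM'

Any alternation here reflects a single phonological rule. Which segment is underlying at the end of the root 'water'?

/s/

In [nevaneʃe] and [nevanesɔ] the final segment of 'water' alternates: [ʃ] ~ [s].
But 'cloud' keeps [ʃ] in both environments ([beminɔʃe], [beminɔʃɔ]), so there is no rule changing /ʃ/ to [s] before the DIM suffix.
Therefore /s/ is basic and [ʃ] is derived by palatalization before a front vowel (/s/ becomes palato-alveolar [ʃ] before a front vowel).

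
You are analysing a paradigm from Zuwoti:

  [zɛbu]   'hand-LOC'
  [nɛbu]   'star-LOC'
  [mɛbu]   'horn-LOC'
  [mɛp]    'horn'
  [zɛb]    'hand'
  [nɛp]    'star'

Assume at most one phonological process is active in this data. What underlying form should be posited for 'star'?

/nɛp/

In [nɛp] and [nɛbu] the final segment of 'star' alternates: [p] ~ [b].
Compare 'hand', with invariant [b] in [zɛb] and [zɛbu]: an analysis with underlying /b/ and a rule producing [p] in isolation would wrongly predict alternation here too.
The alternation reflects intervocalic voicing: voiceless stops become voiced between vowels. /p/ is underlying.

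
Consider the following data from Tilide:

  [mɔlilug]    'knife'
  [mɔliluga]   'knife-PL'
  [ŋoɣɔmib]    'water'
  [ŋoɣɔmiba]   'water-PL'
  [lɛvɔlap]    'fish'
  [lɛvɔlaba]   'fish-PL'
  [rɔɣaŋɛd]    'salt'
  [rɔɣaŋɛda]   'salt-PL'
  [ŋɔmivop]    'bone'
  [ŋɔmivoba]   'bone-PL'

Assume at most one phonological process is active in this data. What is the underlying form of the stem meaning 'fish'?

/lɛvɔlap/

The stem for 'fish' ends in [p] in [lɛvɔlap] but [b] in [lɛvɔlaba].
But 'water' keeps [b] in both environments ([ŋoɣɔmib], [ŋoɣɔmiba]), so there is no rule changing /b/ to [p] in isolation.
The underlying segment must be /p/; voiceless stops become voiced between vowels, yielding [b] there.
So 'fish' = /lɛvɔlap/.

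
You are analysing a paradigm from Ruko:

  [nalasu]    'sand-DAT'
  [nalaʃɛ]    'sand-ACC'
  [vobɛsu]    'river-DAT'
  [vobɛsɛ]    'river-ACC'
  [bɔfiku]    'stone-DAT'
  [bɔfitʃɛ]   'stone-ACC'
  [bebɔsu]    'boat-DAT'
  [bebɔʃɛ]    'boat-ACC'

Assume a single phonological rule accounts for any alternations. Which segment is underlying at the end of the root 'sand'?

/ʃ/

The root 'sand' surfaces as [nalasu] and [nalaʃɛ], with a stem-final [s] ~ [ʃ] alternation.
Compare 'river', with invariant [s] in [vobɛsu] and [vobɛsɛ]: an analysis with underlying /s/ and a rule producing [ʃ] before the ACC suffix would wrongly predict alternation here too.
The underlying segment must be /ʃ/; palato-alveolar /tʃ/ and /ʃ/ become [k] and [s] when no front vowel follows, yielding [s] there.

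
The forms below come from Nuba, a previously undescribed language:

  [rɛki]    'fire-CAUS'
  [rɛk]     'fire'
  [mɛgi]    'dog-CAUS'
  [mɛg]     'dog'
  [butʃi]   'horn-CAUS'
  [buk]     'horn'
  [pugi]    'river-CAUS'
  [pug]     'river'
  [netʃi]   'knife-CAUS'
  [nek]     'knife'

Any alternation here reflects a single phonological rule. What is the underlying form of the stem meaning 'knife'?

/netʃ/

The stem for 'knife' ends in [tʃ] in [netʃi] but [k] in [nek].
But 'fire' keeps [k] in both environments ([rɛki], [rɛk]), so there is no rule changing /k/ to [tʃ] before the CAUS suffix.
The alternation reflects depalatalization: palato-alveolar /tʃ/ becomes [k] when no front vowel follows. /tʃ/ is underlying.
So 'knife' = /netʃ/.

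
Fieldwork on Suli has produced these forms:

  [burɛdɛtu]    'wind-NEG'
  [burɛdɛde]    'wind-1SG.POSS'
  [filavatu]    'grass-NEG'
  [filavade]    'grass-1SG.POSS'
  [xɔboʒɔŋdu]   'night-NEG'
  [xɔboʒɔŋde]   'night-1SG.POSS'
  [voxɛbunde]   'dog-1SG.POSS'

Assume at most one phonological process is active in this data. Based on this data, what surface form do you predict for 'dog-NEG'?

The NEG suffix surfaces as [-du] and [-tu], depending on the final segment of the stem.
The 1SG.POSS suffix, which begins with [d], is invariant after every stem; so [d] is not altered by any rule here.
The NEG suffix is therefore /-tu/ underlyingly, with post-nasal voicing: voiceless stops become voiced after a nasal.
After 'dog', which ends in a nasal, the suffix surfaces as [-du], giving [voxɛbundu].

[voxɛbundu]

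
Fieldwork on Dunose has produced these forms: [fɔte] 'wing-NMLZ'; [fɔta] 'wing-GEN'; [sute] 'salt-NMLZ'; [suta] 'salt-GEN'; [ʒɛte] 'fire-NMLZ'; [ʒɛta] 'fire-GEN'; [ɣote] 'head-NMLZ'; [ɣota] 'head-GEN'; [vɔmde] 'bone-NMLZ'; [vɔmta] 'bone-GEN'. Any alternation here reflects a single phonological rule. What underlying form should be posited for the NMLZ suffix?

/-de/

The NMLZ morpheme has two allomorphs, [-de] and [-te].
The GEN suffix, which begins with [t], is invariant after every stem; so [t] is not altered by any rule here.
The NMLZ suffix is therefore /-de/ underlyingly, with post-vocalic devoicing: voiced stops become voiceless after a vowel.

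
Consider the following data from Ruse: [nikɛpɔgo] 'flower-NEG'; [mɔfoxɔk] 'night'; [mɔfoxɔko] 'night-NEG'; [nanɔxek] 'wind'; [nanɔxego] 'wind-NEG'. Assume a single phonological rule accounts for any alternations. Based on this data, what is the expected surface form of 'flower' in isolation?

[nikɛpɔk]

The root 'wind' surfaces as [nanɔxek] and [nanɔxego], with a stem-final [k] ~ [g] alternation.
Compare 'night', with invariant [k] in [mɔfoxɔk] and [mɔfoxɔko]: an analysis with underlying /k/ and a rule producing [g] before the NEG suffix would wrongly predict alternation here too.
The underlying segment must be /g/; voiced obstruents become voiceless word-finally, yielding [k] there.
The one attested form of 'flower', [nikɛpɔgo], shows underlying /nikɛpɔg/. Applying the same rule word-finally gives [nikɛpɔk].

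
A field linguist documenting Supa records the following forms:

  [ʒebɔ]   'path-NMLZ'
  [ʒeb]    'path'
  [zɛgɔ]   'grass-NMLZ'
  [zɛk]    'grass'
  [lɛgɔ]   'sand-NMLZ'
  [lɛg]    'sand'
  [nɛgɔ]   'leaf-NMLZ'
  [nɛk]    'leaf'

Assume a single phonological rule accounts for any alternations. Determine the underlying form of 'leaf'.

/nɛk/

'leaf' shows [g] ~ [k] at the end of the stem ([nɛgɔ] vs [nɛk]).
But 'sand' keeps [g] in both environments ([lɛgɔ], [lɛg]), so there is no rule changing /g/ to [k] in isolation.
Therefore /k/ is basic and [g] is derived by intervocalic voicing (voiceless stops become voiced between vowels).
The underlying form of 'leaf' is therefore /nɛk/.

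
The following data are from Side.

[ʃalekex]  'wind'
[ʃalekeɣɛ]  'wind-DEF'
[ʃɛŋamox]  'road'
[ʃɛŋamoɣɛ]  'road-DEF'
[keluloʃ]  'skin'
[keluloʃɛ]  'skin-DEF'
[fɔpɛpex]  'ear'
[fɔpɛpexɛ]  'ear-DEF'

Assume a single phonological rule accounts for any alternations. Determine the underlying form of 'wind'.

/ʃalekeɣ/

In [ʃalekex] and [ʃalekeɣɛ] the final segment of 'wind' alternates: [x] ~ [ɣ].
The stem 'ear' ([fɔpɛpex], [fɔpɛpexɛ]) shows [x] unchanged in both environments, so [x] cannot be basic with [ɣ] derived before the DEF suffix.
The alternation reflects word-final obstruent devoicing: voiced obstruents become voiceless word-finally. /ɣ/ is underlying.
So 'wind' = /ʃalekeɣ/.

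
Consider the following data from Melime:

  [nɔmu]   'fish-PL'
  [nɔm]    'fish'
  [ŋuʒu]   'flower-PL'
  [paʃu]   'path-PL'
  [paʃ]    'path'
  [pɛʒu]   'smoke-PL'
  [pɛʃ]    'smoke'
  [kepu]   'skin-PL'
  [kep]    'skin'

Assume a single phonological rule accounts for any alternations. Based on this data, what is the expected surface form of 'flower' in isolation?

The stem for 'smoke' ends in [ʒ] in [pɛʒu] but [ʃ] in [pɛʃ].
Compare 'path', with invariant [ʃ] in [paʃu] and [paʃ]: an analysis with underlying /ʃ/ and a rule producing [ʒ] before the PL suffix would wrongly predict alternation here too.
Therefore /ʒ/ is basic and [ʃ] is derived by word-final obstruent devoicing (voiced obstruents become voiceless word-finally).
From [ŋuʒu] the stem 'flower' is /ŋuʒ/; word-finally this yields [ŋuʃ].

[ŋuʃ]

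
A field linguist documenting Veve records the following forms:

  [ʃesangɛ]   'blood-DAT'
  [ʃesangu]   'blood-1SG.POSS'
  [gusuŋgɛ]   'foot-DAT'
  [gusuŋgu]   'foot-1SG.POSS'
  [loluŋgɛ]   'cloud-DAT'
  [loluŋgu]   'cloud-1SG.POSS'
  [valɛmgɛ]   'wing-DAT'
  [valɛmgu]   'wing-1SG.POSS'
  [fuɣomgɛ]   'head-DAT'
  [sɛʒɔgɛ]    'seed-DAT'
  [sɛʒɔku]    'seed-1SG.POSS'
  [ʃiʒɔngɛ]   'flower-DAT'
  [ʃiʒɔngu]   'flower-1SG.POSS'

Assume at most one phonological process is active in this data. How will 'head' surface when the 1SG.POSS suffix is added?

The 1SG.POSS suffix surfaces as [-gu] and [-ku], depending on the final segment of the stem.
The DAT suffix, which begins with [g], is invariant after every stem; so [g] is not altered by any rule here.
The 1SG.POSS suffix is therefore /-ku/ underlyingly, with post-nasal voicing: voiceless stops become voiced after a nasal.
After 'head', which ends in a nasal, the suffix surfaces as [-gu], giving [fuɣomgu].

[fuɣomgu]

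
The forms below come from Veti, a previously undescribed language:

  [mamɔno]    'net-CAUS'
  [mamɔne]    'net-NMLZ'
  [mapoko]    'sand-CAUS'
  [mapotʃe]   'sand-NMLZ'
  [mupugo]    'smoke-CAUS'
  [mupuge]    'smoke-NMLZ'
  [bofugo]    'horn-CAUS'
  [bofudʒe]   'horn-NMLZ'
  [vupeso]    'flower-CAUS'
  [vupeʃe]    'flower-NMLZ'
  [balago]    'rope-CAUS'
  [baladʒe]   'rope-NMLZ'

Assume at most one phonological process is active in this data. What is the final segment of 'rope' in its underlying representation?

In [balago] and [baladʒe] the final segment of 'rope' alternates: [g] ~ [dʒ].
The stem 'smoke' ([mupugo], [mupuge]) shows [g] unchanged in both environments, so [g] cannot be basic with [dʒ] derived before the NMLZ suffix.
The underlying segment must be /dʒ/; palato-alveolar /tʃ/, /dʒ/ and /ʃ/ become [k], [g] and [s] when no front vowel follows, yielding [g] there.

/dʒ/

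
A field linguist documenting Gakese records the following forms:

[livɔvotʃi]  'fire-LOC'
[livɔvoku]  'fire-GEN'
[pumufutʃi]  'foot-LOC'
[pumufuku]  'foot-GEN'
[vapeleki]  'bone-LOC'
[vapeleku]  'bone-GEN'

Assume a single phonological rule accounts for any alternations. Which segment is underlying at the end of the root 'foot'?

In [pumufutʃi] and [pumufuku] the final segment of 'foot' alternates: [tʃ] ~ [k].
The stem 'bone' ([vapeleki], [vapeleku]) shows [k] unchanged in both environments, so [k] cannot be basic with [tʃ] derived before the LOC suffix.
The underlying segment must be /tʃ/; palato-alveolar /tʃ/ becomes [k] when no front vowel follows, yielding [k] there.

/tʃ/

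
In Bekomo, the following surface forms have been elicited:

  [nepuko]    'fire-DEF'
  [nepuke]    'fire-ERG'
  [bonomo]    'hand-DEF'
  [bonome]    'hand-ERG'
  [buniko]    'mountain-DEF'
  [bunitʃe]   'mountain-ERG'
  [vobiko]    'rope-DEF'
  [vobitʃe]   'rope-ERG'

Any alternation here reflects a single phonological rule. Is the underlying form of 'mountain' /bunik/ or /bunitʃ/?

/bunitʃ/

In [buniko] and [bunitʃe] the final segment of 'mountain' alternates: [k] ~ [tʃ].
If /k/ were underlying and a rule turned it into [tʃ] before the ERG suffix, 'fire' would also alternate; but it has [k] in both [nepuko] and [nepuke].
Therefore /tʃ/ is basic and [k] is derived by depalatalization (palato-alveolar /tʃ/ becomes [k] when no front vowel follows).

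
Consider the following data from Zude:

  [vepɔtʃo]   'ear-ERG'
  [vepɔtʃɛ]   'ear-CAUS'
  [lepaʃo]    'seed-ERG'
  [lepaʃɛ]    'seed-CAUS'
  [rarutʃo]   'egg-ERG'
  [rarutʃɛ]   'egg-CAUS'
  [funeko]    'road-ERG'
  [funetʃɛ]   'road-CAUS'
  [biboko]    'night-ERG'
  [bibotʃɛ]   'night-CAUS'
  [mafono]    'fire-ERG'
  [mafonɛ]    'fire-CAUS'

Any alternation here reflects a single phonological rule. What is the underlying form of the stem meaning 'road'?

/funek/

The stem for 'road' ends in [k] in [funeko] but [tʃ] in [funetʃɛ].
If /tʃ/ were underlying and a rule turned it into [k] before the ERG suffix, 'egg' would also alternate; but it has [tʃ] in both [rarutʃo] and [rarutʃɛ].
So /k/ is underlying, and a rule of palatalization before a front vowel — /k/ becomes palato-alveolar [tʃ] before a front vowel — gives [tʃ].
So 'road' = /funek/.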